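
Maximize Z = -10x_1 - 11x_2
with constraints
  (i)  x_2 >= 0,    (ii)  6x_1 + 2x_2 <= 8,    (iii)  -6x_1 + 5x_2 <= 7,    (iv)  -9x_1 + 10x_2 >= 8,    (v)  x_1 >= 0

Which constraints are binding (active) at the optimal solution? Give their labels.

(iv) and (v)

Extreme points and Z = -10x_1 - 11x_2:
  (13/21, 15/7) → Z = -625/21
  (32/39, 20/13) → Z = -980/39
  (0, 7/5) → Z = -77/5
  (0, 4/5) → Z = -44/5

The maximum is at (0, 4/5). Substituting into each constraint, equality holds for (iv) and (v); the remaining constraints have slack.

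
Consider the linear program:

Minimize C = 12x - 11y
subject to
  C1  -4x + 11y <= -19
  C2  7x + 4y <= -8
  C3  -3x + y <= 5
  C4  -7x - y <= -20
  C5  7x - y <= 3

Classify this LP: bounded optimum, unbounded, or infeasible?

The boundaries -4x + 11y = -19 and 7x + 4y = -8 meet at (-4/31, -55/31), but that point violates -7x - y ≤ -20. Every candidate vertex is excluded by some other constraint, so the feasible region is empty.

infeasible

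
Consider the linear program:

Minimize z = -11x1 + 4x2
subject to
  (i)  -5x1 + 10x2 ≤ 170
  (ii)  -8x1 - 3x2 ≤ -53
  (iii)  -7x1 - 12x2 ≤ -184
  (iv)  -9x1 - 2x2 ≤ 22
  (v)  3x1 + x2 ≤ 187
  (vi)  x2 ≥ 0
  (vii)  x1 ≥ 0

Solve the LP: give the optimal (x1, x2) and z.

Feasible corners and z = -11x1 + 4x2:
  (4/19, 325/19) → z = 1256/19
  (340/7, 289/7) → z = -2584/7
  (28/25, 367/25) → z = 232/5
  (184/7, 0) → z = -2024/7
  (187/3, 0) → z = -2057/3

The binding constraints are 3x1 + x2 = 187 and x2 = 0.
Solving simultaneously gives x1 = 187/3, x2 = 0.

x1 = 187/3, x2 = 0, minimum z = -2057/3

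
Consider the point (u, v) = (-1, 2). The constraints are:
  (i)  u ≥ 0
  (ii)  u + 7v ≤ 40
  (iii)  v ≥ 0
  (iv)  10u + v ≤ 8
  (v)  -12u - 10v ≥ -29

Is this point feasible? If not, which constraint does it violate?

Constraint (i): u = -1, which is not ≥ 0. All other constraints are satisfied.

not feasible — violates (i)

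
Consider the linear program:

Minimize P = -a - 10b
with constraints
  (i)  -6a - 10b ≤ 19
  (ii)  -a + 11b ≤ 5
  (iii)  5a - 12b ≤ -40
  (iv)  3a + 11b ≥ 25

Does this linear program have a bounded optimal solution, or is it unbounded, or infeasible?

infeasible

The boundaries -6a - 10b = 19 and 3a + 11b = 25 meet at (-51/4, 23/4), but that point violates -a + 11b ≤ 5. Every candidate vertex is excluded by some other constraint, so the feasible region is empty.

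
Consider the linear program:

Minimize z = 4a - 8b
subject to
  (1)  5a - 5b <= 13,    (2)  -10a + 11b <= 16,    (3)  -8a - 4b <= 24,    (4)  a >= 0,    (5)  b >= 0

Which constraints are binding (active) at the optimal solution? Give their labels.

(1) and (2)

Corner points and z = 4a - 8b:
  (223/5, 42) → z = -788/5
  (13/5, 0) → z = 52/5
  (0, 16/11) → z = -128/11
  (0, 0) → z = 0

The minimum is at (223/5, 42). Substituting into each constraint, equality holds for (1) and (2); the remaining constraints have slack.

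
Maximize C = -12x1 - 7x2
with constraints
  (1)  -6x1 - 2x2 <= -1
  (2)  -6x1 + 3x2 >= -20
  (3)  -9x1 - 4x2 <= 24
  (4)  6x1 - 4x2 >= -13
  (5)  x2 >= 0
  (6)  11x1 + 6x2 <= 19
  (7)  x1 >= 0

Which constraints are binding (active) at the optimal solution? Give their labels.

(1) and (5)

Corner points and C = -12x1 - 7x2:
  (1/6, 0) → C = -2
  (0, 1/2) → C = -7/2
  (19/11, 0) → C = -228/11
  (0, 19/6) → C = -133/6

The maximum is at (1/6, 0). Substituting into each constraint, equality holds for (1) and (5); the remaining constraints have slack.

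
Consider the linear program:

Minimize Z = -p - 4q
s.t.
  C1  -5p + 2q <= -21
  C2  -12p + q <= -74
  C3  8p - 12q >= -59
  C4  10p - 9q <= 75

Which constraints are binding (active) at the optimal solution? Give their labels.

Vertices and Z = -p - 4q:
  (127/19, 118/19) → Z = -599/19
  (185/22, 463/44) → Z = -101/2
  (591/98, -80/49) → Z = 1/2
  (477/16, 595/24) → Z = -6191/48

The minimum is at (477/16, 595/24). Substituting into each constraint, equality holds for C3 and C4; the remaining constraints have slack.

C3 and C4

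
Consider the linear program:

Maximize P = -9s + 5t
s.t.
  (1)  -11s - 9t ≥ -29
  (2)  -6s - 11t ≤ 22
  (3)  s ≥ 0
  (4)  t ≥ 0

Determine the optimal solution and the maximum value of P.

Corner points and P = -9s + 5t:
  (0, 29/9) → P = 145/9
  (29/11, 0) → P = -261/11
  (0, 0) → P = 0

s = 0, t = 29/9, maximum P = 145/9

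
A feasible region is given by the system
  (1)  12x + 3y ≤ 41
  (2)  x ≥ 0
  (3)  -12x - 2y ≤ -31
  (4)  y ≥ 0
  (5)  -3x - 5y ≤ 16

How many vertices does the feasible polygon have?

3

Intersecting each pair of boundary lines and keeping only the points that satisfy every inequality leaves:
  (11/12, 10)
  (41/12, 0)
  (31/12, 0)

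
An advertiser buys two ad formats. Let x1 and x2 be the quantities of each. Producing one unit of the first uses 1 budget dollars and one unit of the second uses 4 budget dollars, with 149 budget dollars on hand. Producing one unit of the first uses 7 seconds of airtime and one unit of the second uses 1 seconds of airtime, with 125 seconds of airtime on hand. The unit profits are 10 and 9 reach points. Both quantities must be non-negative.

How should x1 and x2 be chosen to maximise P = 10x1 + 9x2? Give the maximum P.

x1 = 13, x2 = 34, maximum P = 436

Extreme points and P = 10x1 + 9x2:
  (0, 0) → P = 0
  (0, 149/4) → P = 1341/4
  (125/7, 0) → P = 1250/7
  (13, 34) → P = 436

At the optimal vertex, x1 + 4x2 = 149 and 7x1 + x2 = 125.
Solving simultaneously gives x1 = 13, x2 = 34.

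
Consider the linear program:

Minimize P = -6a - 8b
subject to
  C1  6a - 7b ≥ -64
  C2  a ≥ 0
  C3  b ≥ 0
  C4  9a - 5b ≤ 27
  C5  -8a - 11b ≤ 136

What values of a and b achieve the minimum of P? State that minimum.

a = 509/33, b = 246/11, minimum P = -2986/11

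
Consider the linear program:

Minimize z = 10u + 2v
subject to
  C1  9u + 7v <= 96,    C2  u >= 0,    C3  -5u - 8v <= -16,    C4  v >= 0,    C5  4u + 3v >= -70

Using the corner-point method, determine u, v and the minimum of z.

Vertices and z = 10u + 2v:
  (0, 96/7) → z = 192/7
  (32/3, 0) → z = 320/3
  (0, 2) → z = 4
  (16/5, 0) → z = 32

The optimum lies where u = 0 and -5u - 8v = -16.
Solving simultaneously gives u = 0, v = 2.

u = 0, v = 2, minimum z = 4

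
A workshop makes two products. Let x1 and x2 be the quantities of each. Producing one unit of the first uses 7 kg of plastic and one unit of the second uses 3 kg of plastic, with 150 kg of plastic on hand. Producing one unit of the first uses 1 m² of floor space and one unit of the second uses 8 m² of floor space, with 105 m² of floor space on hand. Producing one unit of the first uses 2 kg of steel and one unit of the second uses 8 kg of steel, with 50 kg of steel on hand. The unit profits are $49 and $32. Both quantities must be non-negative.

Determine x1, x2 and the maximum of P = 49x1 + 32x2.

Corner points and P = 49x1 + 32x2:
  (0, 0) → P = 0
  (0, 25/4) → P = 200
  (150/7, 0) → P = 1050
  (21, 1) → P = 1061

x1 = 21, x2 = 1, maximum P = 1061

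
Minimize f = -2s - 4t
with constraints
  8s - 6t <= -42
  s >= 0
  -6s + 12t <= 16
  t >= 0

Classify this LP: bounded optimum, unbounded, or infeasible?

infeasible

The boundaries 8s - 6t = -42 and s = 0 meet at (0, 7), but that point violates -6s + 12t ≤ 16. Every candidate vertex is excluded by some other constraint, so the feasible region is empty.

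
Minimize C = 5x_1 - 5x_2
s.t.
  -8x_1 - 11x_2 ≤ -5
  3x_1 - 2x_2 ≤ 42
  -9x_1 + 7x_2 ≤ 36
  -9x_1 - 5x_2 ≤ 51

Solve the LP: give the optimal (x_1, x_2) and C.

x_1 = 122, x_2 = 162, minimum C = -200

Vertices and C = 5x_1 - 5x_2:
  (472/49, -321/49) → C = 3965/49
  (-361/155, 333/155) → C = -694/31
  (122, 162) → C = -200

The optimum lies where 3x_1 - 2x_2 = 42 and -9x_1 + 7x_2 = 36.
Solving simultaneously gives x_1 = 122, x_2 = 162.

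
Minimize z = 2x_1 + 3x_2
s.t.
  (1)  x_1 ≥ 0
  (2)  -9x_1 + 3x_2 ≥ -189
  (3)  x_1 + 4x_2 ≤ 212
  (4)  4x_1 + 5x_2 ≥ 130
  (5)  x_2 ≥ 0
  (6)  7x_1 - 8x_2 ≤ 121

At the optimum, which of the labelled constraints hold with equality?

(2) and (4)

Vertices and z = 2x_1 + 3x_2:
  (0, 53) → z = 159
  (0, 26) → z = 78
  (464/13, 573/13) → z = 2647/13
  (445/19, 138/19) → z = 1304/19

The minimum is at (445/19, 138/19). Substituting into each constraint, equality holds for (2) and (4); the remaining constraints have slack.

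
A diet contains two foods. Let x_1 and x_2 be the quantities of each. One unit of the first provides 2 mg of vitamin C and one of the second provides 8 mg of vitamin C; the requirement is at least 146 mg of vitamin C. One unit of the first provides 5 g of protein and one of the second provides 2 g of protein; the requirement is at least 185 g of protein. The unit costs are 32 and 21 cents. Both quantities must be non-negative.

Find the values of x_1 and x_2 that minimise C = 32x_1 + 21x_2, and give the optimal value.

x_1 = 33, x_2 = 10, minimum C = 1266

The feasible region is unbounded (it extends along (0, 1), (1, 0)), but C strictly increases along every unbounded feasible direction, so there is no improving ray and the minimum is attained at a vertex.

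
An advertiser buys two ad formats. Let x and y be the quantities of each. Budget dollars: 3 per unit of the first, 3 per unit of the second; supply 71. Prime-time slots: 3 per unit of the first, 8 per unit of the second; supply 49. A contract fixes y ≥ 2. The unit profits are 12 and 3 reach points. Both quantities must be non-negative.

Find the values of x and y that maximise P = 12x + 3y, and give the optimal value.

x = 11, y = 2, maximum P = 138

Vertices and P = 12x + 3y:
  (0, 49/8) → P = 147/8
  (0, 2) → P = 6
  (11, 2) → P = 138

At the optimal vertex, 3x + 8y = 49 and y = 2.
Solving simultaneously gives x = 11, y = 2.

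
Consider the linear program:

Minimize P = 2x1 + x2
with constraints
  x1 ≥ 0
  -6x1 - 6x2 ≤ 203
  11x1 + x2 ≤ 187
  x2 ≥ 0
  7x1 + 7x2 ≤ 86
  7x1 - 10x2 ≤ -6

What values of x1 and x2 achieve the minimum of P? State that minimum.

x1 = 0, x2 = 3/5, minimum P = 3/5

Vertices and P = 2x1 + x2:
  (0, 86/7) → P = 86/7
  (0, 3/5) → P = 3/5
  (818/119, 92/17) → P = 2280/119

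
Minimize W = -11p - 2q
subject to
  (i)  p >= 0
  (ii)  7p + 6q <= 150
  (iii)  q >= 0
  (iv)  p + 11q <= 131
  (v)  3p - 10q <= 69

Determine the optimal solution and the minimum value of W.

Extreme points and W = -11p - 2q:
  (0, 0) → W = 0
  (0, 131/11) → W = -262/11
  (150/7, 0) → W = -1650/7
  (864/71, 767/71) → W = -11038/71

p = 150/7, q = 0, minimum W = -1650/7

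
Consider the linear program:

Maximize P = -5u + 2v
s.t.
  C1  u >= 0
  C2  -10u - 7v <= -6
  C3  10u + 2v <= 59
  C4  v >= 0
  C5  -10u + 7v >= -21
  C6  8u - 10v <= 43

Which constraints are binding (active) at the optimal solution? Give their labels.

C1 and C3

Extreme points and P = -5u + 2v:
  (0, 6/7) → P = 12/7
  (0, 59/2) → P = 59
  (3/5, 0) → P = -3
  (91/18, 38/9) → P = -101/6
  (21/10, 0) → P = -21/2

The maximum is at (0, 59/2). Substituting into each constraint, equality holds for C1 and C3; the remaining constraints have slack.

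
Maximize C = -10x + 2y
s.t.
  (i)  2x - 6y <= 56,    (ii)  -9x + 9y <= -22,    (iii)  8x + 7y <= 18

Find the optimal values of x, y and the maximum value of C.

x = -31/3, y = -115/9, maximum C = 700/9

Extreme points and C = -10x + 2y:
  (-31/3, -115/9) → C = 700/9
  (250/31, -206/31) → C = -2912/31
  (316/135, -14/135) → C = -3188/135

The optimum lies where 2x - 6y = 56 and -9x + 9y = -22.
Solving simultaneously gives x = -31/3, y = -115/9.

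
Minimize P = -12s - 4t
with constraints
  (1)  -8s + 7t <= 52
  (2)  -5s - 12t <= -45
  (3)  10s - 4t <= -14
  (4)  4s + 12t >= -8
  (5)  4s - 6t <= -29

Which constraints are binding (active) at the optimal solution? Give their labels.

Vertices and P = -12s - 4t:
  (-309/131, 620/131) → P = 1228/131
  (55/19, 204/19) → P = -1476/19
  (-1, 25/6) → P = -14/3
  (8/11, 117/22) → P = -30

The minimum is at (55/19, 204/19). Substituting into each constraint, equality holds for (1) and (3); the remaining constraints have slack.

(1) and (3)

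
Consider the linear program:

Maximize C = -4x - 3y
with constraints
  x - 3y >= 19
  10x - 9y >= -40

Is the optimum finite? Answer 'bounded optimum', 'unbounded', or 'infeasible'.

unbounded

From the feasible point (-97/7, -230/21), moving in the direction (-9, -10) keeps every constraint satisfied while C increases without bound.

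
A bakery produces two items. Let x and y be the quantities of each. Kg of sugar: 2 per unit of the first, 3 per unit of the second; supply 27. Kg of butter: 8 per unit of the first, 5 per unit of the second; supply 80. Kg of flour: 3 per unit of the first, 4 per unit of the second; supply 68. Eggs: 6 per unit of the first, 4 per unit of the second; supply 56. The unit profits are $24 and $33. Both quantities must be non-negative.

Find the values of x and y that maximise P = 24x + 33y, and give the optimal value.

x = 6, y = 5, maximum P = 309

Corner points and P = 24x + 33y:
  (0, 0) → P = 0
  (0, 9) → P = 297
  (28/3, 0) → P = 224
  (6, 5) → P = 309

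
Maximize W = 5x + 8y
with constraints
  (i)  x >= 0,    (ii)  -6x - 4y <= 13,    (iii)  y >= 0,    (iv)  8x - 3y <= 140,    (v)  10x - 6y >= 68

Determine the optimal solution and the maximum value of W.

x = 106/3, y = 428/9, maximum W = 5014/9

At the optimal vertex, 8x - 3y = 140 and 10x - 6y = 68.
Solving simultaneously gives x = 106/3, y = 428/9.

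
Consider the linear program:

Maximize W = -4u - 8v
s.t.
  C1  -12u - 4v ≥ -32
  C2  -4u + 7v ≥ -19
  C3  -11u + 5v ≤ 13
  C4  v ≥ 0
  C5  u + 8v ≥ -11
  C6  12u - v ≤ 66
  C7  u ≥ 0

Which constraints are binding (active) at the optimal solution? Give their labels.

Extreme points and W = -4u - 8v:
  (27/26, 127/26) → W = -562/13
  (8/3, 0) → W = -32/3
  (0, 13/5) → W = -104/5
  (0, 0) → W = 0

The maximum is at (0, 0). Substituting into each constraint, equality holds for C4 and C7; the remaining constraints have slack.

C4 and C7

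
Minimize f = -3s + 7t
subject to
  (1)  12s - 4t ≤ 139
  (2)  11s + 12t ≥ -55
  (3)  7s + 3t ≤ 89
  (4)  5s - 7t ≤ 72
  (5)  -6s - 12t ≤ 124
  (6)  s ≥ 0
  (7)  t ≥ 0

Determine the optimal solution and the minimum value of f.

s = 139/12, t = 0, minimum f = -139/4

Feasible corners and f = -3s + 7t:
  (773/64, 95/64) → f = -827/32
  (139/12, 0) → f = -139/4
  (0, 89/3) → f = 623/3
  (0, 0) → f = 0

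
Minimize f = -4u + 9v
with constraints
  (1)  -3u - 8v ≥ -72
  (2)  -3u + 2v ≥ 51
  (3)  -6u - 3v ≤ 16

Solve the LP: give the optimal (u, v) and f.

u = -185/21, v = 86/7, minimum f = 3062/21

Vertices and f = -4u + 9v:
  (-44/5, 123/10) → f = 1459/10
  (-344/39, 160/13) → f = 5696/39
  (-185/21, 86/7) → f = 3062/21

At the optimal vertex, -3u + 2v = 51 and -6u - 3v = 16.
Solving simultaneously gives u = -185/21, v = 86/7.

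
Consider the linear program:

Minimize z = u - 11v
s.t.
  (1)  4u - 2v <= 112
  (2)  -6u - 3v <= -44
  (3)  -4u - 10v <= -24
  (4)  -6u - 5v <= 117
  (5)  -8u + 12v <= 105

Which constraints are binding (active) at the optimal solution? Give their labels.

Extreme points and z = u - 11v:
  (73/3, -22/3) → z = 105
  (777/16, 329/8) → z = -6461/16
  (23/3, -2/3) → z = 15
  (71/32, 491/48) → z = -10589/96

The minimum is at (777/16, 329/8). Substituting into each constraint, equality holds for (1) and (5); the remaining constraints have slack.

(1) and (5)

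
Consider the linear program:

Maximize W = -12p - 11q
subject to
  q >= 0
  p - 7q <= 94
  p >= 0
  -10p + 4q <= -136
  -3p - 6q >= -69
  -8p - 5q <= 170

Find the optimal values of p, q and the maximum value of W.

Vertices and W = -12p - 11q:
  (68/5, 0) → W = -816/5
  (23, 0) → W = -276
  (91/6, 47/12) → W = -2701/12

The optimum lies where q = 0 and -10p + 4q = -136.
Solving simultaneously gives p = 68/5, q = 0.

p = 68/5, q = 0, maximum W = -816/5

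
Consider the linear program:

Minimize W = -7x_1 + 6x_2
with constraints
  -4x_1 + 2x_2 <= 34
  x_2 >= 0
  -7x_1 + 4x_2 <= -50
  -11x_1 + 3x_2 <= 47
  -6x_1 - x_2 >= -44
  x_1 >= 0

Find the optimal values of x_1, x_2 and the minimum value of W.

x_1 = 22/3, x_2 = 0, minimum W = -154/3

Feasible corners and W = -7x_1 + 6x_2:
  (50/7, 0) → W = -50
  (22/3, 0) → W = -154/3
  (226/31, 8/31) → W = -1534/31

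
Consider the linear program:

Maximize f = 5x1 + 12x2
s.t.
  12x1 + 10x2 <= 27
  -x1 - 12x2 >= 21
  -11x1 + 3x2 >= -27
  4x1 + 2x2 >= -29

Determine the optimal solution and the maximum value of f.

Feasible corners and f = 5x1 + 12x2:
  (29/15, -86/45) → f = -199/15
  (-153/23, -55/46) → f = -1095/23
  (-33/34, -427/34) → f = -5289/34

x1 = 29/15, x2 = -86/45, maximum f = -199/15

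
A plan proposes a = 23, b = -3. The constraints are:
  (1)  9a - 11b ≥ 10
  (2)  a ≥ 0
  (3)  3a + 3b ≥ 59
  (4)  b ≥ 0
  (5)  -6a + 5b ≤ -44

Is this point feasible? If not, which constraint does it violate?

not feasible — violates (4)

Constraint (4): b = -3, which is not ≥ 0. All other constraints are satisfied.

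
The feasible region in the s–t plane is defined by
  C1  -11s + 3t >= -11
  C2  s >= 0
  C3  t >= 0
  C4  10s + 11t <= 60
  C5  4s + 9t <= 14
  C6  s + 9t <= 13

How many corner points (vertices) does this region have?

Pairwise boundary intersections that survive every other constraint:
  (1, 0)
  (47/37, 110/111)
  (0, 0)
  (0, 13/9)
  (1/3, 38/27)

5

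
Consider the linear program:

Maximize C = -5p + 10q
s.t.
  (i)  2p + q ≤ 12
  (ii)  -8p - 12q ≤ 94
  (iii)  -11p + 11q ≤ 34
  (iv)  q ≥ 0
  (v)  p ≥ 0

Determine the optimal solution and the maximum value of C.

p = 98/33, q = 200/33, maximum C = 1510/33

Extreme points and C = -5p + 10q:
  (98/33, 200/33) → C = 1510/33
  (6, 0) → C = -30
  (0, 34/11) → C = 340/11
  (0, 0) → C = 0

The binding constraints are 2p + q = 12 and -11p + 11q = 34.
Solving simultaneously gives p = 98/33, q = 200/33.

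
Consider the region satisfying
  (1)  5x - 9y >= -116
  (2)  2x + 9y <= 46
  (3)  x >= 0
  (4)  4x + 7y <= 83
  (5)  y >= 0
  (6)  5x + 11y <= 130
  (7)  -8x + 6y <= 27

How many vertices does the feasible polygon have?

5

Pairwise boundary intersections that survive every other constraint:
  (425/22, 9/11)
  (11/28, 211/42)
  (0, 0)
  (0, 9/2)
  (83/4, 0)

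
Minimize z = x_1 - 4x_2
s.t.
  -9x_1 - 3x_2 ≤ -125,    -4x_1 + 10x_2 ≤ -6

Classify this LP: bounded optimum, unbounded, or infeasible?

From the feasible point (634/51, 223/51), moving in the direction (10, 4) keeps every constraint satisfied while z decreases without bound.

unbounded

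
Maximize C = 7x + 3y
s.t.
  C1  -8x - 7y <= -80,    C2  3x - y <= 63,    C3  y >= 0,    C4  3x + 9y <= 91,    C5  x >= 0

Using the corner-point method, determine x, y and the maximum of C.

x = 329/15, y = 14/5, maximum C = 2429/15

The optimum lies where 3x - y = 63 and 3x + 9y = 91.
Solving simultaneously gives x = 329/15, y = 14/5.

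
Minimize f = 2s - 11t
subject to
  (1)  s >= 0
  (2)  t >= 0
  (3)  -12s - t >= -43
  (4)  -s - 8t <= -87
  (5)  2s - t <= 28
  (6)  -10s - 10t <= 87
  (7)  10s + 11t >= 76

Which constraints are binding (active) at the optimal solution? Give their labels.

Vertices and f = 2s - 11t:
  (0, 43) → f = -473
  (0, 87/8) → f = -957/8
  (257/95, 1001/95) → f = -10497/95

The minimum is at (0, 43). Substituting into each constraint, equality holds for (1) and (3); the remaining constraints have slack.

(1) and (3)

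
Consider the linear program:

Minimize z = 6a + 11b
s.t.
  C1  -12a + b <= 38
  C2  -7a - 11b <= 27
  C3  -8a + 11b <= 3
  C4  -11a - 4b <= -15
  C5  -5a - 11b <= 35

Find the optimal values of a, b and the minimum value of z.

a = 4, b = -5, minimum z = -31

Vertices and z = 6a + 11b:
  (91/31, -134/31) → z = -928/31
  (4, -5) → z = -31
  (1, 1) → z = 17
The feasible region is unbounded (it extends along (11, -5), (11, 8)), but z strictly increases along every unbounded feasible direction, so there is no improving ray and the minimum is attained at a vertex.

The optimum lies where -7a - 11b = 27 and -5a - 11b = 35.
Solving simultaneously gives a = 4, b = -5.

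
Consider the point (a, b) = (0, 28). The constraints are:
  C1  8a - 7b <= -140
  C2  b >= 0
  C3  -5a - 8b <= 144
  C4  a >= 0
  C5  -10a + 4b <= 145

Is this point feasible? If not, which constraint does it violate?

feasible

C1: -196 ≤ -140 ✓
C2: 28 ≥ 0 ✓
C3: -224 ≤ 144 ✓
C4: 0 ≥ 0 ✓
C5: 112 ≤ 145 ✓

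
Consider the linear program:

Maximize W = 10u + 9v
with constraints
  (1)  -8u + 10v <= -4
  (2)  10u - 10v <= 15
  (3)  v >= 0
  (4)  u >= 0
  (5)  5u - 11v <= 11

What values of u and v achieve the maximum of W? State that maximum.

u = 11/2, v = 4, maximum W = 91

Extreme points and W = 10u + 9v:
  (11/2, 4) → W = 91
  (1/2, 0) → W = 5
  (3/2, 0) → W = 15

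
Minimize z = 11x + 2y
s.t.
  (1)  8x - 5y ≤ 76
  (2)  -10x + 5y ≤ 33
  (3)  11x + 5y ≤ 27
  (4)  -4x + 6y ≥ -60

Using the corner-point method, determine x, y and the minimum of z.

Extreme points and z = 11x + 2y:
  (-2/7, 211/35) → z = 312/35
  (-249/20, -183/10) → z = -3471/20
  (231/43, -276/43) → z = 1989/43

x = -249/20, y = -183/10, minimum z = -3471/20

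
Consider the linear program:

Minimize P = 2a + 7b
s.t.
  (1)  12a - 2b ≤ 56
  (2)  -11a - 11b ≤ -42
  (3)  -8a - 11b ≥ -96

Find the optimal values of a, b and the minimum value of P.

a = 50/11, b = -8/11, minimum P = 4

Feasible corners and P = 2a + 7b:
  (50/11, -8/11) → P = 4
  (202/37, 176/37) → P = 1636/37
  (-18, 240/11) → P = 1284/11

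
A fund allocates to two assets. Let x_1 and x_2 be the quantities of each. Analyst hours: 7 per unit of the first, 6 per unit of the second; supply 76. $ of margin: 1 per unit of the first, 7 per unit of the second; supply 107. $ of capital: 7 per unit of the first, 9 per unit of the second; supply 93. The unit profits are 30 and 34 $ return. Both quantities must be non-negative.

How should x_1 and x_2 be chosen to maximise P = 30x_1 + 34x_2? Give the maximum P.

Extreme points and P = 30x_1 + 34x_2:
  (0, 0) → P = 0
  (0, 31/3) → P = 1054/3
  (76/7, 0) → P = 2280/7
  (6, 17/3) → P = 1118/3

x_1 = 6, x_2 = 17/3, maximum P = 1118/3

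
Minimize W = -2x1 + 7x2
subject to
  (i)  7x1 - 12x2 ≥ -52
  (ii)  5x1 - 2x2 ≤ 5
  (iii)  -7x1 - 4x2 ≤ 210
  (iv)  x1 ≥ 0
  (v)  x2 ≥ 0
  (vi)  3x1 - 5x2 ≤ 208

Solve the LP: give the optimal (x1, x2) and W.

Corner points and W = -2x1 + 7x2:
  (82/23, 295/46) → W = 1737/46
  (0, 13/3) → W = 91/3
  (1, 0) → W = -2
  (0, 0) → W = 0

The binding constraints are 5x1 - 2x2 = 5 and x2 = 0.
Solving simultaneously gives x1 = 1, x2 = 0.

x1 = 1, x2 = 0, minimum W = -2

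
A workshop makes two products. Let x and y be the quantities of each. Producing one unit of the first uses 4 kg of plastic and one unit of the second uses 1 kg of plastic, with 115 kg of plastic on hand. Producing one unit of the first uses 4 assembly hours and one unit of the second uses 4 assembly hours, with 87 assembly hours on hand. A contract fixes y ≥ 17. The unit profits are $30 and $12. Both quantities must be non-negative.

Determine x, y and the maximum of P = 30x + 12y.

Corner points and P = 30x + 12y:
  (0, 87/4) → P = 261
  (0, 17) → P = 204
  (19/4, 17) → P = 693/2

The binding constraints are 4x + 4y = 87 and y = 17.
Solving simultaneously gives x = 19/4, y = 17.

x = 19/4, y = 17, maximum P = 693/2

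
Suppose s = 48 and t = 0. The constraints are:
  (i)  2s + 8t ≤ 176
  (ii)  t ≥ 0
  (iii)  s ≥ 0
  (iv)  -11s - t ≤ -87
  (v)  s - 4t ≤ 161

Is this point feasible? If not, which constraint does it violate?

(i): 96 ≤ 176 ✓
(ii): 0 ≥ 0 ✓
(iii): 48 ≥ 0 ✓
(iv): -528 ≤ -87 ✓
(v): 48 ≤ 161 ✓

feasible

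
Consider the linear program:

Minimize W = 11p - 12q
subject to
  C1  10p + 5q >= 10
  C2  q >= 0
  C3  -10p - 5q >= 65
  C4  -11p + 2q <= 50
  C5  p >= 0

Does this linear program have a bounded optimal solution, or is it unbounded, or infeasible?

infeasible

Constraints 10p + 5q ≥ 10 and -10p - 5q ≥ 65 have parallel boundaries but demand opposite sides — no point can satisfy both, so the region is empty.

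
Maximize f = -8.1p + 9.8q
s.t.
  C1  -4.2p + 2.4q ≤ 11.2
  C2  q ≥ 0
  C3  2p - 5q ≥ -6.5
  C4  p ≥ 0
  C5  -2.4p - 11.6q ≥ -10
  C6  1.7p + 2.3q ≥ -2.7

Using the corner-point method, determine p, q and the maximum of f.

p = 0, q = 25/29, maximum f = 245/29

Feasible corners and f = -8.1p + 9.8q:
  (0, 0) → f = 0
  (25/6, 0) → f = -135/4
  (0, 25/29) → f = 245/29

The binding constraints are p = 0 and -2.4p - 11.6q = -10.
Solving simultaneously gives p = 0, q = 25/29.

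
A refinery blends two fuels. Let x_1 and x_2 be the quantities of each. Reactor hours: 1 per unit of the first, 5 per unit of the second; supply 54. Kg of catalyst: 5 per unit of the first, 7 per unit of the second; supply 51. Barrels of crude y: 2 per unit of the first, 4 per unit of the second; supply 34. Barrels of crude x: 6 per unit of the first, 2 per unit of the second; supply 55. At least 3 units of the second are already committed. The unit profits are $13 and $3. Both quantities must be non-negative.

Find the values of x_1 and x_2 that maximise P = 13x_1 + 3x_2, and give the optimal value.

Extreme points and P = 13x_1 + 3x_2:
  (0, 51/7) → P = 153/7
  (0, 3) → P = 9
  (6, 3) → P = 87

At the optimal vertex, 5x_1 + 7x_2 = 51 and x_2 = 3.
Solving simultaneously gives x_1 = 6, x_2 = 3.

x_1 = 6, x_2 = 3, maximum P = 87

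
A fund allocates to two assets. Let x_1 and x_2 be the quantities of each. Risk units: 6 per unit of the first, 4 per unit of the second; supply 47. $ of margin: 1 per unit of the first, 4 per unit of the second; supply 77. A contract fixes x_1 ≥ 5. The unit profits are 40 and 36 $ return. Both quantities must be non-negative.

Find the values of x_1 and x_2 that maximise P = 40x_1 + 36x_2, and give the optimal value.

x_1 = 5, x_2 = 17/4, maximum P = 353

Vertices and P = 40x_1 + 36x_2:
  (47/6, 0) → P = 940/3
  (5, 0) → P = 200
  (5, 17/4) → P = 353

The binding constraints are 6x_1 + 4x_2 = 47 and x_1 = 5.
Solving simultaneously gives x_1 = 5, x_2 = 17/4.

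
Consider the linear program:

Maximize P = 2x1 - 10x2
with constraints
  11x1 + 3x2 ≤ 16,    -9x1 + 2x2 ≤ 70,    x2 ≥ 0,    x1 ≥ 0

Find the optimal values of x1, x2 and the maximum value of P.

At the optimal vertex, 11x1 + 3x2 = 16 and x2 = 0.
Solving simultaneously gives x1 = 16/11, x2 = 0.

x1 = 16/11, x2 = 0, maximum P = 32/11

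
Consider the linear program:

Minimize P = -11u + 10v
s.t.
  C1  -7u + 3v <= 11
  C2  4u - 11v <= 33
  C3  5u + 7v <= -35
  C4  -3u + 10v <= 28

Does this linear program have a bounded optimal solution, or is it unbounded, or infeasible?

bounded optimum

Extreme points and P = -11u + 10v:
  (-44/13, -55/13) → P = -66/13
  (-91/32, -95/32) → P = 51/32
  (-154/83, -305/83) → P = -1356/83
The feasible region has finitely many vertices and no improving ray; the minimum is -1356/83 at (-154/83, -305/83).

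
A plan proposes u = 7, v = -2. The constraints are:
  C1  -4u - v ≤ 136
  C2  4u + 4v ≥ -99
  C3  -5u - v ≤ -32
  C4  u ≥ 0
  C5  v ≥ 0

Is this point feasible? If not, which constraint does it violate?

not feasible — violates C5

Constraint C5: v = -2, which is not ≥ 0. All other constraints are satisfied.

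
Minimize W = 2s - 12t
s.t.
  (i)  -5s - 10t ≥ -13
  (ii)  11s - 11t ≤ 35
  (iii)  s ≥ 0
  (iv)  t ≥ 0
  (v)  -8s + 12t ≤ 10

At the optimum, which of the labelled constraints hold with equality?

Corner points and W = 2s - 12t:
  (13/5, 0) → W = 26/5
  (2/5, 11/10) → W = -62/5
  (0, 0) → W = 0
  (0, 5/6) → W = -10

The minimum is at (2/5, 11/10). Substituting into each constraint, equality holds for (i) and (v); the remaining constraints have slack.

(i) and (v)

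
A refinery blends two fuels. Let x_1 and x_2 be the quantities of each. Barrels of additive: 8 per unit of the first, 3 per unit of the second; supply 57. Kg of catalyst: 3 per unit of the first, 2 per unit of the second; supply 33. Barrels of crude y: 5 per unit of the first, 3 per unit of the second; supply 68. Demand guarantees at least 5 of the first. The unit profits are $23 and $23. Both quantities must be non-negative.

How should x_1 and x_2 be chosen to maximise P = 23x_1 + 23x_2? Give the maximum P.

Vertices and P = 23x_1 + 23x_2:
  (57/8, 0) → P = 1311/8
  (5, 0) → P = 115
  (5, 17/3) → P = 736/3

x_1 = 5, x_2 = 17/3, maximum P = 736/3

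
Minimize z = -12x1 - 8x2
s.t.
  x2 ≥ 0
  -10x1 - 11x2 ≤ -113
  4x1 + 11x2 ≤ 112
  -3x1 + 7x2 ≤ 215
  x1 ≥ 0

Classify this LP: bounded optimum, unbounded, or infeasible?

bounded optimum

Extreme points and z = -12x1 - 8x2:
  (113/10, 0) → z = -678/5
  (28, 0) → z = -336
  (1/6, 334/33) → z = -2738/33
The feasible region has finitely many vertices and no improving ray; the minimum is -336 at (28, 0).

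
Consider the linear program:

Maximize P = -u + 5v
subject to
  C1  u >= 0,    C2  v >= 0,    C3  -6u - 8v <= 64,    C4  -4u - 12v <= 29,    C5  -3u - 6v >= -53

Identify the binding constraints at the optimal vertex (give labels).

Extreme points and P = -u + 5v:
  (0, 0) → P = 0
  (0, 53/6) → P = 265/6
  (53/3, 0) → P = -53/3

The maximum is at (0, 53/6). Substituting into each constraint, equality holds for C1 and C5; the remaining constraints have slack.

C1 and C5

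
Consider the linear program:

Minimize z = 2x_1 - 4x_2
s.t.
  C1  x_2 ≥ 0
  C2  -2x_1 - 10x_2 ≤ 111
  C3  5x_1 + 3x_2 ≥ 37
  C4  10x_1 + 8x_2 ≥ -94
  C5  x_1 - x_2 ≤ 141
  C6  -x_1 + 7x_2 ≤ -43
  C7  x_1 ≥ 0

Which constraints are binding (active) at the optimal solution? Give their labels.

Feasible corners and z = 2x_1 - 4x_2:
  (141, 0) → z = 282
  (43, 0) → z = 86
  (472/3, 49/3) → z = 748/3

The minimum is at (43, 0). Substituting into each constraint, equality holds for C1 and C6; the remaining constraints have slack.

C1 and C6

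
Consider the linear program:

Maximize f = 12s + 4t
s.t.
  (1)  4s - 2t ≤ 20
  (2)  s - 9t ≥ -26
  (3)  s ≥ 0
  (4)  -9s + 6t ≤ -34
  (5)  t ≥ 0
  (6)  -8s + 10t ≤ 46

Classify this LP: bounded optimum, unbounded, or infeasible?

bounded optimum

Extreme points and f = 12s + 4t:
  (116/17, 62/17) → f = 1640/17
  (5, 0) → f = 60
  (154/25, 268/75) → f = 6616/75
  (34/9, 0) → f = 136/3
The feasible region has finitely many vertices and no improving ray; the maximum is 1640/17 at (116/17, 62/17).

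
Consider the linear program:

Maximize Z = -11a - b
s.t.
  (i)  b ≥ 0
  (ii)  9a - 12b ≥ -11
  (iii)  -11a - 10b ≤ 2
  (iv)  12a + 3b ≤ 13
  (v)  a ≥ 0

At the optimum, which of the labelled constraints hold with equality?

(i) and (v)

Corner points and Z = -11a - b:
  (13/12, 0) → Z = -143/12
  (0, 0) → Z = 0
  (41/57, 83/57) → Z = -178/19
  (0, 11/12) → Z = -11/12

The maximum is at (0, 0). Substituting into each constraint, equality holds for (i) and (v); the remaining constraints have slack.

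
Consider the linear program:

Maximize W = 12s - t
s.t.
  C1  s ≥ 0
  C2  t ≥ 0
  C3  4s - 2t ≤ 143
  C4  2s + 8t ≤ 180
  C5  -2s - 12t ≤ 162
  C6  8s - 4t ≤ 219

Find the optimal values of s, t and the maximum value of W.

The binding constraints are 2s + 8t = 180 and 8s - 4t = 219.
Solving simultaneously gives s = 103/3, t = 167/12.

s = 103/3, t = 167/12, maximum W = 4777/12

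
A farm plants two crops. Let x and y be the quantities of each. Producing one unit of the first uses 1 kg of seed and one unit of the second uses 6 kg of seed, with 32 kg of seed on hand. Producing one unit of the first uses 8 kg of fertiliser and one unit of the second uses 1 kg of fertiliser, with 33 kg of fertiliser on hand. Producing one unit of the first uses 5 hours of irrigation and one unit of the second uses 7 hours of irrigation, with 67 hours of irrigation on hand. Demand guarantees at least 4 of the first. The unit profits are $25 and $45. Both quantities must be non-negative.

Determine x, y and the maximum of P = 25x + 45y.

x = 4, y = 1, maximum P = 145

Extreme points and P = 25x + 45y:
  (33/8, 0) → P = 825/8
  (4, 0) → P = 100
  (4, 1) → P = 145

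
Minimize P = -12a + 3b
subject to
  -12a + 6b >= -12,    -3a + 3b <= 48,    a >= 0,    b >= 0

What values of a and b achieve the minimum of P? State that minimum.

Corner points and P = -12a + 3b:
  (18, 34) → P = -114
  (1, 0) → P = -12
  (0, 16) → P = 48
  (0, 0) → P = 0

a = 18, b = 34, minimum P = -114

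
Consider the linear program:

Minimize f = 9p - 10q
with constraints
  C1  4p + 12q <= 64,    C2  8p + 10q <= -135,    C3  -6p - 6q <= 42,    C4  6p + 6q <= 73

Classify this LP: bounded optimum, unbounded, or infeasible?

Vertices and f = 9p - 10q:
  (65/2, -79/2) → f = 1375/2
  (385/3, -697/6) → f = 6950/3
The feasible region has finitely many vertices and no improving ray; the minimum is 1375/2 at (65/2, -79/2).

bounded optimum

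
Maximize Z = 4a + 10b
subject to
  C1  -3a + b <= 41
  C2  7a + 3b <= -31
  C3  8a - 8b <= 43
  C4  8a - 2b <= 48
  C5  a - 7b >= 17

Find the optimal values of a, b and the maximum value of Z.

Vertices and Z = 4a + 10b:
  (-371/16, -457/16) → Z = -3027/8
  (-76/5, -23/5) → Z = -534/5
  (-119/80, -549/80) → Z = -2983/40
  (-83/26, -75/26) → Z = -541/13

a = -83/26, b = -75/26, maximum Z = -541/13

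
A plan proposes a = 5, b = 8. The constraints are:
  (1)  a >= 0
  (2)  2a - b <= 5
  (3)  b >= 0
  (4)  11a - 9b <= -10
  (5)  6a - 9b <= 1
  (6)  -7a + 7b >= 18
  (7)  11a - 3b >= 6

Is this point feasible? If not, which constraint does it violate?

feasible

(1): 5 ≥ 0 ✓
(2): 2 ≤ 5 ✓
(3): 8 ≥ 0 ✓
(4): -17 ≤ -10 ✓
(5): -42 ≤ 1 ✓
(6): 21 ≥ 18 ✓
(7): 31 ≥ 6 ✓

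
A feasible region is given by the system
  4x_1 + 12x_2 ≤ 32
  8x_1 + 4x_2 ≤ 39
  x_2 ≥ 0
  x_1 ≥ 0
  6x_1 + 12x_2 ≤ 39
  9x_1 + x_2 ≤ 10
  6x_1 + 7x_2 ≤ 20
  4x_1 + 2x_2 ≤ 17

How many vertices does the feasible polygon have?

Intersecting each pair of boundary lines and keeping only the points that satisfy every inequality leaves:
  (0, 8/3)
  (4/11, 28/11)
  (0, 0)
  (10/9, 0)
  (50/57, 40/19)

5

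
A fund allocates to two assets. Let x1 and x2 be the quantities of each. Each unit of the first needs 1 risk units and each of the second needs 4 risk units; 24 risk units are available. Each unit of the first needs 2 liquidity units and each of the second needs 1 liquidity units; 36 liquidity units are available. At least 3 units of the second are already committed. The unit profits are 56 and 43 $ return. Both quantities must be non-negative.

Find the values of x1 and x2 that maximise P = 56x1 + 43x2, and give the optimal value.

Extreme points and P = 56x1 + 43x2:
  (0, 6) → P = 258
  (0, 3) → P = 129
  (12, 3) → P = 801

The binding constraints are x1 + 4x2 = 24 and x2 = 3.
Solving simultaneously gives x1 = 12, x2 = 3.

x1 = 12, x2 = 3, maximum P = 801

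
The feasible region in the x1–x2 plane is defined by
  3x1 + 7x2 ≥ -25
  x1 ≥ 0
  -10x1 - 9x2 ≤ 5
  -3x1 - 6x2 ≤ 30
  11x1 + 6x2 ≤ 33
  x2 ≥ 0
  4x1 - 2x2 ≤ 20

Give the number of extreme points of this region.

3

Intersecting each pair of boundary lines and keeping only the points that satisfy every inequality leaves:
  (0, 11/2)
  (0, 0)
  (3, 0)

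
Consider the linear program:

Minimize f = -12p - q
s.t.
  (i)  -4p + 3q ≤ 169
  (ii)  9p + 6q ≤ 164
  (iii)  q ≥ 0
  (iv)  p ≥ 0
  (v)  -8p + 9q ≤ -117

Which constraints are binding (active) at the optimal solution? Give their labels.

(ii) and (iii)

Extreme points and f = -12p - q:
  (164/9, 0) → f = -656/3
  (726/43, 259/129) → f = -26395/129
  (117/8, 0) → f = -351/2

The minimum is at (164/9, 0). Substituting into each constraint, equality holds for (ii) and (iii); the remaining constraints have slack.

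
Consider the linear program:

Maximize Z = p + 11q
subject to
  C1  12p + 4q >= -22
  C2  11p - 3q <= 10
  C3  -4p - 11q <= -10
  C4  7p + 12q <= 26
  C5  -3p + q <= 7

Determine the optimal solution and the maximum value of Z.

p = -58/43, q = 127/43, maximum Z = 1339/43

Extreme points and Z = p + 11q:
  (20/19, 10/19) → Z = 130/19
  (22/17, 24/17) → Z = 286/17
  (-67/37, 58/37) → Z = 571/37
  (-58/43, 127/43) → Z = 1339/43

The optimum lies where 7p + 12q = 26 and -3p + q = 7.
Solving simultaneously gives p = -58/43, q = 127/43.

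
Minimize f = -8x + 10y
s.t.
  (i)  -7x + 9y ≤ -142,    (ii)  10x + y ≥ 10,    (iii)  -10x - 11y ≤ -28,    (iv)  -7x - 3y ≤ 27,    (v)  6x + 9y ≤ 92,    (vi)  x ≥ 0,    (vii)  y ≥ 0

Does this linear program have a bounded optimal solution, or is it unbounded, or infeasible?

The boundaries -7x + 9y = -142 and -10x - 11y = -28 meet at (1814/167, -1224/167), but that point violates y ≥ 0. Every candidate vertex is excluded by some other constraint, so the feasible region is empty.

infeasible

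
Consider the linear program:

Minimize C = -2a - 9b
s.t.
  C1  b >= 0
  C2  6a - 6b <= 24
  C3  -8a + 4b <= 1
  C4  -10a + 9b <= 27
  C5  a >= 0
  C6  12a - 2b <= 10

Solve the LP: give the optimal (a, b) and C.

Vertices and C = -2a - 9b:
  (0, 0) → C = 0
  (5/6, 0) → C = -5/3
  (0, 1/4) → C = -9/4
  (21/16, 23/8) → C = -57/2

At the optimal vertex, -8a + 4b = 1 and 12a - 2b = 10.
Solving simultaneously gives a = 21/16, b = 23/8.

a = 21/16, b = 23/8, minimum C = -57/2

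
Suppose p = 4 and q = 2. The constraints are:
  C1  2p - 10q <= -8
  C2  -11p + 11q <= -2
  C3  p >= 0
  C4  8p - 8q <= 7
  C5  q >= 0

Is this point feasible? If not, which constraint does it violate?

not feasible — violates C4

Constraint C4: 8p - 8q = 16, which is not ≤ 7. All other constraints are satisfied.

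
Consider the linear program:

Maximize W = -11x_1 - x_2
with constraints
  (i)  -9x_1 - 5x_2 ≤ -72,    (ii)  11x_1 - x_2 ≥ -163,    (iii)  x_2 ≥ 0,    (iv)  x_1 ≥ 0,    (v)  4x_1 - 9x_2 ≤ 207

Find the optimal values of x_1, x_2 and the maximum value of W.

Extreme points and W = -11x_1 - x_2:
  (8, 0) → W = -88
  (0, 72/5) → W = -72/5
  (0, 163) → W = -163
  (207/4, 0) → W = -2277/4
The feasible region is unbounded (it extends along (1, 11), (9, 4)), but W strictly decreases along every unbounded feasible direction, so there is no improving ray and the maximum is attained at a vertex.

The optimum lies where -9x_1 - 5x_2 = -72 and x_1 = 0.
Solving simultaneously gives x_1 = 0, x_2 = 72/5.

x_1 = 0, x_2 = 72/5, maximum W = -72/5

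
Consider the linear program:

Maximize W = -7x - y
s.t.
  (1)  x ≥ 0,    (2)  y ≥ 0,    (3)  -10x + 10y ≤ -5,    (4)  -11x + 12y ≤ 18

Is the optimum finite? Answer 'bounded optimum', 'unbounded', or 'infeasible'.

Vertices and W = -7x - y:
  (1/2, 0) → W = -7/2
  (24, 47/2) → W = -383/2
The feasible region has finitely many vertices and no improving ray; the maximum is -7/2 at (1/2, 0).

bounded optimum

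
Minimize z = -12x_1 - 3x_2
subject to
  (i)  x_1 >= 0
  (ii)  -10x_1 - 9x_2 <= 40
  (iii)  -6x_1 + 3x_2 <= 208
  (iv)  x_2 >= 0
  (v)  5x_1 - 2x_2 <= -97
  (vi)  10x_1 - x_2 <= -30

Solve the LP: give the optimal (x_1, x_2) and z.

Vertices and z = -12x_1 - 3x_2:
  (0, 208/3) → z = -208
  (0, 97/2) → z = -291/2
  (59/12, 475/6) → z = -593/2
  (37/15, 164/3) → z = -968/5

The optimum lies where -6x_1 + 3x_2 = 208 and 10x_1 - x_2 = -30.
Solving simultaneously gives x_1 = 59/12, x_2 = 475/6.

x_1 = 59/12, x_2 = 475/6, minimum z = -593/2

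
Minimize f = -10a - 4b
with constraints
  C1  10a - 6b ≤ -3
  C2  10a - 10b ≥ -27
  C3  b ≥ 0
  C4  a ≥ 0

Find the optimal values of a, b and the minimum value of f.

Vertices and f = -10a - 4b:
  (33/10, 6) → f = -57
  (0, 1/2) → f = -2
  (0, 27/10) → f = -54/5

The optimum lies where 10a - 6b = -3 and 10a - 10b = -27.
Solving simultaneously gives a = 33/10, b = 6.

a = 33/10, b = 6, minimum f = -57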